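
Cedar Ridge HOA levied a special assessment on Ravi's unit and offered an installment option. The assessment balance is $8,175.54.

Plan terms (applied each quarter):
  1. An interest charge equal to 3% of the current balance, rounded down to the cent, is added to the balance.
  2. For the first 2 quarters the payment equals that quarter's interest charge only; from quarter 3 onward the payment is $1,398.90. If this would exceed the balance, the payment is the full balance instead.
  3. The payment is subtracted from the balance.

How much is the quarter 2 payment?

$245.26

# | Opening | Interest | Payment | End bal
1 | $8,175.54 | $245.26 | $245.26 | $8,175.54
2 | $8,175.54 | $245.26 | $245.26 | $8,175.54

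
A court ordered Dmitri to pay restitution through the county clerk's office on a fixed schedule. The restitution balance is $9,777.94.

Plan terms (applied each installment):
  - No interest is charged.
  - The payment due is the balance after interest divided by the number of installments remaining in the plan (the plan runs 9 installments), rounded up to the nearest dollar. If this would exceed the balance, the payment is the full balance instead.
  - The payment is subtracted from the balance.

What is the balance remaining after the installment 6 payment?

Installment 1: opening $9,777.94; payment $1,087.00; balance $8,690.94
Installment 2: opening $8,690.94; payment $1,087.00; balance $7,603.94
Installment 3: opening $7,603.94; payment $1,087.00; balance $6,516.94
Installment 4: opening $6,516.94; payment $1,087.00; balance $5,429.94
Installment 5: opening $5,429.94; payment $1,086.00; balance $4,343.94
Installment 6: opening $4,343.94; payment $1,086.00; balance $3,257.94

$3,257.94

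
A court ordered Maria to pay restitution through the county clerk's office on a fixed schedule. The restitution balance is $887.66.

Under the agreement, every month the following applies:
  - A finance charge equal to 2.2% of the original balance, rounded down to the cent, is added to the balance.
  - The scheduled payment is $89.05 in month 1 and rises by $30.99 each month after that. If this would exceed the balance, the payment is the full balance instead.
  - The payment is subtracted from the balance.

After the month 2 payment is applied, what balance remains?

# | Opening | Interest | Payment | End bal
1 | $887.66 | $19.52 | $89.05 | $818.13
2 | $818.13 | $19.52 | $120.04 | $717.61

$717.61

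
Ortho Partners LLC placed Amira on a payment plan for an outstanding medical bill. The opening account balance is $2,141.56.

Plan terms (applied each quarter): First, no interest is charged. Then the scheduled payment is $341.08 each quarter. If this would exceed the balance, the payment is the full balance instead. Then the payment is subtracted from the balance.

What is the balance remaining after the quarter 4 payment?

# | Opening | Payment | End bal
1 | $2,141.56 | $341.08 | $1,800.48
2 | $1,800.48 | $341.08 | $1,459.40
3 | $1,459.40 | $341.08 | $1,118.32
4 | $1,118.32 | $341.08 | $777.24

$777.24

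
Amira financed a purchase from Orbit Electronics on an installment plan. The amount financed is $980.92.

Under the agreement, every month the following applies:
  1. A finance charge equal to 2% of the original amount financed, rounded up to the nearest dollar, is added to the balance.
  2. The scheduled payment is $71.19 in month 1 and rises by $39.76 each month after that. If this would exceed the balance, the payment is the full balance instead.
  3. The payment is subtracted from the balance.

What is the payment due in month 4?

Month 1: opening $980.92; interest $20.00 → $1,000.92; payment $71.19; balance $929.73
Month 2: opening $929.73; interest $20.00 → $949.73; payment $110.95; balance $838.78
Month 3: opening $838.78; interest $20.00 → $858.78; payment $150.71; balance $708.07
Month 4: opening $708.07; interest $20.00 → $728.07; payment $190.47; balance $537.60

$190.47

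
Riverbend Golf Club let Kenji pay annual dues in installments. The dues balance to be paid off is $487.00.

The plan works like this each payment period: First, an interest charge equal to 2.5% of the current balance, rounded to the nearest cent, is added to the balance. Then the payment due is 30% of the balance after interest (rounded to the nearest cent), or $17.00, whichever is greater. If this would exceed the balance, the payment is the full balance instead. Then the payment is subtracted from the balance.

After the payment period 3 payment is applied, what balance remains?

Payment period 1: $487.00 +$12.18 interest = $499.18; pay $149.75 → $349.43
Payment period 2: $349.43 +$8.74 interest = $358.17; pay $107.45 → $250.72
Payment period 3: $250.72 +$6.27 interest = $256.99; pay $77.10 → $179.89

$179.89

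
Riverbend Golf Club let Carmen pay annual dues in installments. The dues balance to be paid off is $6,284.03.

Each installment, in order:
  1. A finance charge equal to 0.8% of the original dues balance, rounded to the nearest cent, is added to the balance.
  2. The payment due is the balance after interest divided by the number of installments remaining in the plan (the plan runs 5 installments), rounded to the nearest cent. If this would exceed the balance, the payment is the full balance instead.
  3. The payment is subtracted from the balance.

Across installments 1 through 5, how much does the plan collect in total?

$6,535.38

Installment 1: opening $6,284.03; interest $50.27 → $6,334.30; payment $1,266.86; balance $5,067.44
Installment 2: opening $5,067.44; interest $50.27 → $5,117.71; payment $1,279.43; balance $3,838.28
Installment 3: opening $3,838.28; interest $50.27 → $3,888.55; payment $1,296.18; balance $2,592.37
Installment 4: opening $2,592.37; interest $50.27 → $2,642.64; payment $1,321.32; balance $1,321.32
Installment 5: opening $1,321.32; interest $50.27 → $1,371.59; payment $1,371.59; balance $0.00
Total paid: $6,535.38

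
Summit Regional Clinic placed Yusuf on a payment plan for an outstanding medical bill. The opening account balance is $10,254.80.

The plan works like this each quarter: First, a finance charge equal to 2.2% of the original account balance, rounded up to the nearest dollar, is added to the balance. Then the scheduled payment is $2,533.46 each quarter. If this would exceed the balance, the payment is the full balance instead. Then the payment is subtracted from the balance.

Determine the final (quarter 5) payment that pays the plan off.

Quarter 1: opening $10,254.80; interest $226.00 → $10,480.80; payment $2,533.46; balance $7,947.34
Quarter 2: opening $7,947.34; interest $226.00 → $8,173.34; payment $2,533.46; balance $5,639.88
Quarter 3: opening $5,639.88; interest $226.00 → $5,865.88; payment $2,533.46; balance $3,332.42
Quarter 4: opening $3,332.42; interest $226.00 → $3,558.42; payment $2,533.46; balance $1,024.96
Quarter 5: opening $1,024.96; interest $226.00 → $1,250.96; payment $1,250.96; balance $0.00

$1,250.96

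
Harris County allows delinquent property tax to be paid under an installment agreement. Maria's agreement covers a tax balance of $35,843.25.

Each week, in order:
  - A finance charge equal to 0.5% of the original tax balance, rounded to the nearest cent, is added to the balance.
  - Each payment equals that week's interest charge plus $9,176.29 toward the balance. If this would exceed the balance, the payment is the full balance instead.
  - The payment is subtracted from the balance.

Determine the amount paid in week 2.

$9,355.51

Week 1: $35,843.25 +$179.22 interest = $36,022.47; pay $9,355.51 → $26,666.96
Week 2: $26,666.96 +$179.22 interest = $26,846.18; pay $9,355.51 → $17,490.67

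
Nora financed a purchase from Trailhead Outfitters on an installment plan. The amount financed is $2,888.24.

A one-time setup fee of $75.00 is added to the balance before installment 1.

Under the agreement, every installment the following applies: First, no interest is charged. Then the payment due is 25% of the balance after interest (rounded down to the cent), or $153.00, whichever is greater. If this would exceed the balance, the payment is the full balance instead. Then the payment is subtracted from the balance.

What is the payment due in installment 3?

# | Opening | Payment | End bal
1 | $2,963.24 | $740.81 | $2,222.43
2 | $2,222.43 | $555.60 | $1,666.83
3 | $1,666.83 | $416.70 | $1,250.13

$416.70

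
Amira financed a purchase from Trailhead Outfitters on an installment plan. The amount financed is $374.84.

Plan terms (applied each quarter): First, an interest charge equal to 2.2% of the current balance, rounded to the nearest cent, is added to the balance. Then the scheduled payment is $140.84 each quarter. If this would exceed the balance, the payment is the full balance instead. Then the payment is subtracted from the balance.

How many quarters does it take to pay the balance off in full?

3

Quarter 1: $374.84 +$8.25 interest = $383.09; pay $140.84 → $242.25
Quarter 2: $242.25 +$5.33 interest = $247.58; pay $140.84 → $106.74
Quarter 3: $106.74 +$2.35 interest = $109.09; pay $109.09 → $0.00
Balance reaches $0.00 in quarter 3.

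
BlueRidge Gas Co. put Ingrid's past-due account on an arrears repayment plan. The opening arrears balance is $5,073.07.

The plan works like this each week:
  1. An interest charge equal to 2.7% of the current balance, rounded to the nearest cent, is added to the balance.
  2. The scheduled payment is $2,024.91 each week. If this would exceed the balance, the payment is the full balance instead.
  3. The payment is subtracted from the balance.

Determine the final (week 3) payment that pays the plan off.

$1,279.87

Week 1: opening $5,073.07; interest $136.97 → $5,210.04; payment $2,024.91; balance $3,185.13
Week 2: opening $3,185.13; interest $86.00 → $3,271.13; payment $2,024.91; balance $1,246.22
Week 3: opening $1,246.22; interest $33.65 → $1,279.87; payment $1,279.87; balance $0.00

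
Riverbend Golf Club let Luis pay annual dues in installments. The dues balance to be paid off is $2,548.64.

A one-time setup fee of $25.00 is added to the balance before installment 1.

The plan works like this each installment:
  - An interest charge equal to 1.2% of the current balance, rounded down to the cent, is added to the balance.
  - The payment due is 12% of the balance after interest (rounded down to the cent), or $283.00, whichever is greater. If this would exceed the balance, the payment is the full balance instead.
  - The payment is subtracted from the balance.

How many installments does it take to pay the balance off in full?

Installment 1: opening $2,573.64; interest $30.88 → $2,604.52; payment $312.54; balance $2,291.98
Installment 2: opening $2,291.98; interest $27.50 → $2,319.48; payment $283.00; balance $2,036.48
Installment 3: opening $2,036.48; interest $24.43 → $2,060.91; payment $283.00; balance $1,777.91
Installment 4: opening $1,777.91; interest $21.33 → $1,799.24; payment $283.00; balance $1,516.24
Installment 5: opening $1,516.24; interest $18.19 → $1,534.43; payment $283.00; balance $1,251.43
Installment 6: opening $1,251.43; interest $15.01 → $1,266.44; payment $283.00; balance $983.44
Installment 7: opening $983.44; interest $11.80 → $995.24; payment $283.00; balance $712.24
Installment 8: opening $712.24; interest $8.54 → $720.78; payment $283.00; balance $437.78
Installment 9: opening $437.78; interest $5.25 → $443.03; payment $283.00; balance $160.03
Installment 10: opening $160.03; interest $1.92 → $161.95; payment $161.95; balance $0.00
Balance reaches $0.00 in installment 10.

10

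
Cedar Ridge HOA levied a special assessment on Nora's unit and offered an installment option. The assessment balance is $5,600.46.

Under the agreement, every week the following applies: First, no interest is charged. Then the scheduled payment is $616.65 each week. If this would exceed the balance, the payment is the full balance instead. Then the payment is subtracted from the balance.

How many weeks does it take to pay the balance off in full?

Week 1: $5,600.46 − $616.65 → $4,983.81
Week 2: $4,983.81 − $616.65 → $4,367.16
Week 3: $4,367.16 − $616.65 → $3,750.51
Week 4: $3,750.51 − $616.65 → $3,133.86
Week 5: $3,133.86 − $616.65 → $2,517.21
Week 6: $2,517.21 − $616.65 → $1,900.56
Week 7: $1,900.56 − $616.65 → $1,283.91
Week 8: $1,283.91 − $616.65 → $667.26
Week 9: $667.26 − $616.65 → $50.61
Week 10: $50.61 − $50.61 → $0.00
Balance reaches $0.00 in week 10.

10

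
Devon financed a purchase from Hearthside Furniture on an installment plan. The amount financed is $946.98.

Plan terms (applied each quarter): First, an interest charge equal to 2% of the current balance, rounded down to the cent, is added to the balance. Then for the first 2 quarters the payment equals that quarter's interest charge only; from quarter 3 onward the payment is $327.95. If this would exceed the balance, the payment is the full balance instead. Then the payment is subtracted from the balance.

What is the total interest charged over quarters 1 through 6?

$76.01

Quarter 1: $946.98 +$18.93 interest = $965.91; pay $18.93 → $946.98
Quarter 2: $946.98 +$18.93 interest = $965.91; pay $18.93 → $946.98
Quarter 3: $946.98 +$18.93 interest = $965.91; pay $327.95 → $637.96
Quarter 4: $637.96 +$12.75 interest = $650.71; pay $327.95 → $322.76
Quarter 5: $322.76 +$6.45 interest = $329.21; pay $327.95 → $1.26
Quarter 6: $1.26 +$0.02 interest = $1.28; pay $1.28 → $0.00
Total interest: $18.93 + $18.93 + $18.93 + $12.75 + $6.45 + $0.02 = $76.01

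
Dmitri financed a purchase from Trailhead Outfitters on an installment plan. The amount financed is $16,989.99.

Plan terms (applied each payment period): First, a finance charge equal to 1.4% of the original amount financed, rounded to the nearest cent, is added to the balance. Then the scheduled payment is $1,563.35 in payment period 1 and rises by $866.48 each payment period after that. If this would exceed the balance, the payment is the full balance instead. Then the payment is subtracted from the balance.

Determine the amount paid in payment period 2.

$2,429.83

Payment period 1: $16,989.99 +$237.86 interest = $17,227.85; pay $1,563.35 → $15,664.50
Payment period 2: $15,664.50 +$237.86 interest = $15,902.36; pay $2,429.83 → $13,472.53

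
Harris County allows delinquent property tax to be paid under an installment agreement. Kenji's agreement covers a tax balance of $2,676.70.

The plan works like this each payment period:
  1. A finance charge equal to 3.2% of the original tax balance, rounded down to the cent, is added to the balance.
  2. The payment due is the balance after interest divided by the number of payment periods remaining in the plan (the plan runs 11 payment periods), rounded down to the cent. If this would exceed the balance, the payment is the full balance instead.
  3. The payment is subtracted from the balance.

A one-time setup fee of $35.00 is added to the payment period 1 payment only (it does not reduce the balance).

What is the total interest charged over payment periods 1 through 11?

$942.15

Payment period 1: opening $2,676.70; interest $85.65 → $2,762.35; payment $251.12 (+ $35.00 fee); balance $2,511.23
Payment period 2: opening $2,511.23; interest $85.65 → $2,596.88; payment $259.68; balance $2,337.20
Payment period 3: opening $2,337.20; interest $85.65 → $2,422.85; payment $269.20; balance $2,153.65
Payment period 4: opening $2,153.65; interest $85.65 → $2,239.30; payment $279.91; balance $1,959.39
Payment period 5: opening $1,959.39; interest $85.65 → $2,045.04; payment $292.14; balance $1,752.90
Payment period 6: opening $1,752.90; interest $85.65 → $1,838.55; payment $306.42; balance $1,532.13
Payment period 7: opening $1,532.13; interest $85.65 → $1,617.78; payment $323.55; balance $1,294.23
Payment period 8: opening $1,294.23; interest $85.65 → $1,379.88; payment $344.97; balance $1,034.91
Payment period 9: opening $1,034.91; interest $85.65 → $1,120.56; payment $373.52; balance $747.04
Payment period 10: opening $747.04; interest $85.65 → $832.69; payment $416.34; balance $416.35
Payment period 11: opening $416.35; interest $85.65 → $502.00; payment $502.00; balance $0.00
Total interest: $85.65 + $85.65 + $85.65 + $85.65 + $85.65 + $85.65 + $85.65 + $85.65 + $85.65 + $85.65 + $85.65 = $942.15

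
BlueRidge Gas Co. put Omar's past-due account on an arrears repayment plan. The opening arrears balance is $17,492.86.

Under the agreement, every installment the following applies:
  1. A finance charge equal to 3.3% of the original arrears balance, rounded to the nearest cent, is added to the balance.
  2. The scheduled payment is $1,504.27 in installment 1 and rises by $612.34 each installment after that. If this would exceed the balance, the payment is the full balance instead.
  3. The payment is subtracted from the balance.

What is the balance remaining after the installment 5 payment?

Installment 1: opening $17,492.86; interest $577.26 → $18,070.12; payment $1,504.27; balance $16,565.85
Installment 2: opening $16,565.85; interest $577.26 → $17,143.11; payment $2,116.61; balance $15,026.50
Installment 3: opening $15,026.50; interest $577.26 → $15,603.76; payment $2,728.95; balance $12,874.81
Installment 4: opening $12,874.81; interest $577.26 → $13,452.07; payment $3,341.29; balance $10,110.78
Installment 5: opening $10,110.78; interest $577.26 → $10,688.04; payment $3,953.63; balance $6,734.41

$6,734.41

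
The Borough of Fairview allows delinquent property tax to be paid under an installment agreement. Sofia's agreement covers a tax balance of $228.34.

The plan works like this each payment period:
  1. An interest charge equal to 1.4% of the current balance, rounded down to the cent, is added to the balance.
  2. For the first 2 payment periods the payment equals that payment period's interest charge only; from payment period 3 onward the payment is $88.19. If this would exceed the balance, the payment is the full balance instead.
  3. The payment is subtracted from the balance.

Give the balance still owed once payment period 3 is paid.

Payment period 1: $228.34 +$3.19 interest = $231.53; pay $3.19 → $228.34
Payment period 2: $228.34 +$3.19 interest = $231.53; pay $3.19 → $228.34
Payment period 3: $228.34 +$3.19 interest = $231.53; pay $88.19 → $143.34

$143.34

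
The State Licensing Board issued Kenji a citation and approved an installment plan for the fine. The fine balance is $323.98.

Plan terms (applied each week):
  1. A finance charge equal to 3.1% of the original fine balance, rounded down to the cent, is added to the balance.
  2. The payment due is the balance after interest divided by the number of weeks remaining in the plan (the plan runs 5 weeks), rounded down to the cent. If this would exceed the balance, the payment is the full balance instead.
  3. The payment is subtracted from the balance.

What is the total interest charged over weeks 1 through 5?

$50.20

Week 1: opening $323.98; interest $10.04 → $334.02; payment $66.80; balance $267.22
Week 2: opening $267.22; interest $10.04 → $277.26; payment $69.31; balance $207.95
Week 3: opening $207.95; interest $10.04 → $217.99; payment $72.66; balance $145.33
Week 4: opening $145.33; interest $10.04 → $155.37; payment $77.68; balance $77.69
Week 5: opening $77.69; interest $10.04 → $87.73; payment $87.73; balance $0.00
Total interest: $10.04 + $10.04 + $10.04 + $10.04 + $10.04 = $50.20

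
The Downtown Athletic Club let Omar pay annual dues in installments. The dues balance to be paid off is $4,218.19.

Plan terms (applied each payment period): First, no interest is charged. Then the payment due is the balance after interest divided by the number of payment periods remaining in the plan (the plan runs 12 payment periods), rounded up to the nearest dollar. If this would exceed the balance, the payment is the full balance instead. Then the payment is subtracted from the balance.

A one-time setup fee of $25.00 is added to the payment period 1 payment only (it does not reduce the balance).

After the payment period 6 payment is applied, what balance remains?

$2,106.19

# | Opening | Payment | Fee | End bal
1 | $4,218.19 | $352.00 | $25.00 | $3,866.19
2 | $3,866.19 | $352.00 | — | $3,514.19
3 | $3,514.19 | $352.00 | — | $3,162.19
4 | $3,162.19 | $352.00 | — | $2,810.19
5 | $2,810.19 | $352.00 | — | $2,458.19
6 | $2,458.19 | $352.00 | — | $2,106.19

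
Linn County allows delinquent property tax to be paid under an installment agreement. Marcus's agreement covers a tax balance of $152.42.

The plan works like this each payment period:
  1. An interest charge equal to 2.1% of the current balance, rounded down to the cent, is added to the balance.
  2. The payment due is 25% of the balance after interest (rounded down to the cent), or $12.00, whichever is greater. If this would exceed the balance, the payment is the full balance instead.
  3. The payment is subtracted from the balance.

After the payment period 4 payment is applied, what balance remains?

$52.41

Payment period 1: $152.42 +$3.20 interest = $155.62; pay $38.90 → $116.72
Payment period 2: $116.72 +$2.45 interest = $119.17; pay $29.79 → $89.38
Payment period 3: $89.38 +$1.87 interest = $91.25; pay $22.81 → $68.44
Payment period 4: $68.44 +$1.43 interest = $69.87; pay $17.46 → $52.41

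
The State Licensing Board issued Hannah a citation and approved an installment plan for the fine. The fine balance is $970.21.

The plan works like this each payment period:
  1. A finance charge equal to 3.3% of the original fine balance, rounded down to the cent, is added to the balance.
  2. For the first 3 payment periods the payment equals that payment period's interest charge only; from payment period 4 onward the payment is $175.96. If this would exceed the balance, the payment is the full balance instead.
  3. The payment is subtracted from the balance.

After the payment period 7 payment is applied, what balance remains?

$394.41

# | Opening | Interest | Payment | End bal
1 | $970.21 | $32.01 | $32.01 | $970.21
2 | $970.21 | $32.01 | $32.01 | $970.21
3 | $970.21 | $32.01 | $32.01 | $970.21
4 | $970.21 | $32.01 | $175.96 | $826.26
5 | $826.26 | $32.01 | $175.96 | $682.31
6 | $682.31 | $32.01 | $175.96 | $538.36
7 | $538.36 | $32.01 | $175.96 | $394.41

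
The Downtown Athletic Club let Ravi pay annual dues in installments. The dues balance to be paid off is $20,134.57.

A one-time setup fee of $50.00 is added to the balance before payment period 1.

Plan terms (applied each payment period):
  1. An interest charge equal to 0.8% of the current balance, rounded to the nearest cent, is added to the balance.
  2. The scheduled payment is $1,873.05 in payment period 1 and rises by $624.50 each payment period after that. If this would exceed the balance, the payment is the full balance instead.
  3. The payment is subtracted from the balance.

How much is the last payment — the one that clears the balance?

$241.44

# | Opening | Interest | Payment | End bal
1 | $20,184.57 | $161.48 | $1,873.05 | $18,473.00
2 | $18,473.00 | $147.78 | $2,497.55 | $16,123.23
3 | $16,123.23 | $128.99 | $3,122.05 | $13,130.17
4 | $13,130.17 | $105.04 | $3,746.55 | $9,488.66
5 | $9,488.66 | $75.91 | $4,371.05 | $5,193.52
6 | $5,193.52 | $41.55 | $4,995.55 | $239.52
7 | $239.52 | $1.92 | $241.44 | $0.00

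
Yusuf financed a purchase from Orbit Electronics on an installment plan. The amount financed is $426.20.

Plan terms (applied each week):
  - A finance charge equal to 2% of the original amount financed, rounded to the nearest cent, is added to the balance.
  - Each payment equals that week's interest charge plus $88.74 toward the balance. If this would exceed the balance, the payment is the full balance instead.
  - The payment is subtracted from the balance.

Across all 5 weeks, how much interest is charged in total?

$42.60

Week 1: opening $426.20; interest $8.52 → $434.72; payment $97.26; balance $337.46
Week 2: opening $337.46; interest $8.52 → $345.98; payment $97.26; balance $248.72
Week 3: opening $248.72; interest $8.52 → $257.24; payment $97.26; balance $159.98
Week 4: opening $159.98; interest $8.52 → $168.50; payment $97.26; balance $71.24
Week 5: opening $71.24; interest $8.52 → $79.76; payment $79.76; balance $0.00
Total interest: $8.52 + $8.52 + $8.52 + $8.52 + $8.52 = $42.60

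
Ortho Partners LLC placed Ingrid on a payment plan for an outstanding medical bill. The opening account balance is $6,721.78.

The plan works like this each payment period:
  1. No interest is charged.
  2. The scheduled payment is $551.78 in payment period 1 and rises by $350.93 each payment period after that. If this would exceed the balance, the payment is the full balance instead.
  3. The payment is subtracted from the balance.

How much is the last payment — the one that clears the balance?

Payment period 1: $6,721.78 − $551.78 → $6,170.00
Payment period 2: $6,170.00 − $902.71 → $5,267.29
Payment period 3: $5,267.29 − $1,253.64 → $4,013.65
Payment period 4: $4,013.65 − $1,604.57 → $2,409.08
Payment period 5: $2,409.08 − $1,955.50 → $453.58
Payment period 6: $453.58 − $453.58 → $0.00

$453.58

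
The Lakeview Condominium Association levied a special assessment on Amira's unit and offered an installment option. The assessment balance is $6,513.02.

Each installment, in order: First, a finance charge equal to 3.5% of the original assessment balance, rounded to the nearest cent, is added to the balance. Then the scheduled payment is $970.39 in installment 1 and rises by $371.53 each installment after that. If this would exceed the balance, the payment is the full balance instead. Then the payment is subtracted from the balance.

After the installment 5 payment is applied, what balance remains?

$0.00

Installment 1: opening $6,513.02; interest $227.96 → $6,740.98; payment $970.39; balance $5,770.59
Installment 2: opening $5,770.59; interest $227.96 → $5,998.55; payment $1,341.92; balance $4,656.63
Installment 3: opening $4,656.63; interest $227.96 → $4,884.59; payment $1,713.45; balance $3,171.14
Installment 4: opening $3,171.14; interest $227.96 → $3,399.10; payment $2,084.98; balance $1,314.12
Installment 5: opening $1,314.12; interest $227.96 → $1,542.08; payment $1,542.08; balance $0.00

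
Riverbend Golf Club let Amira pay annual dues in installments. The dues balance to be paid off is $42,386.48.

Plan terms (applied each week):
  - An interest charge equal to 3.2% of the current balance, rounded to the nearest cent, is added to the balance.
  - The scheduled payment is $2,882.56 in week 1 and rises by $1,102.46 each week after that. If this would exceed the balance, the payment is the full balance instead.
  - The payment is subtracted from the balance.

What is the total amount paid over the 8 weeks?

Week 1: opening $42,386.48; interest $1,356.37 → $43,742.85; payment $2,882.56; balance $40,860.29
Week 2: opening $40,860.29; interest $1,307.53 → $42,167.82; payment $3,985.02; balance $38,182.80
Week 3: opening $38,182.80; interest $1,221.85 → $39,404.65; payment $5,087.48; balance $34,317.17
Week 4: opening $34,317.17; interest $1,098.15 → $35,415.32; payment $6,189.94; balance $29,225.38
Week 5: opening $29,225.38; interest $935.21 → $30,160.59; payment $7,292.40; balance $22,868.19
Week 6: opening $22,868.19; interest $731.78 → $23,599.97; payment $8,394.86; balance $15,205.11
Week 7: opening $15,205.11; interest $486.56 → $15,691.67; payment $9,497.32; balance $6,194.35
Week 8: opening $6,194.35; interest $198.22 → $6,392.57; payment $6,392.57; balance $0.00
Total paid: $49,722.15

$49,722.15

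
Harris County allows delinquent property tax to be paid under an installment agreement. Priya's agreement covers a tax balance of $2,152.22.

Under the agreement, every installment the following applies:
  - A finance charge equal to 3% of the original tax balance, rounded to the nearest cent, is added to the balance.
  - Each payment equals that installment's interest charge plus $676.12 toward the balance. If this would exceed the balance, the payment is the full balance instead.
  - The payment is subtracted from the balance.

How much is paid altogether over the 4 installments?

# | Opening | Interest | Payment | End bal
1 | $2,152.22 | $64.57 | $740.69 | $1,476.10
2 | $1,476.10 | $64.57 | $740.69 | $799.98
3 | $799.98 | $64.57 | $740.69 | $123.86
4 | $123.86 | $64.57 | $188.43 | $0.00
Total paid: $2,410.50

$2,410.50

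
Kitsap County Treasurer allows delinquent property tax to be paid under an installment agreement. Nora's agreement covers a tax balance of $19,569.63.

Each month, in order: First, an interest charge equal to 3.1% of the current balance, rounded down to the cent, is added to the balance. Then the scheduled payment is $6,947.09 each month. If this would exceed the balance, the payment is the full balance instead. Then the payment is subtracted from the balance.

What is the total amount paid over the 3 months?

Month 1: opening $19,569.63; interest $606.65 → $20,176.28; payment $6,947.09; balance $13,229.19
Month 2: opening $13,229.19; interest $410.10 → $13,639.29; payment $6,947.09; balance $6,692.20
Month 3: opening $6,692.20; interest $207.45 → $6,899.65; payment $6,899.65; balance $0.00
Total paid: $20,793.83

$20,793.83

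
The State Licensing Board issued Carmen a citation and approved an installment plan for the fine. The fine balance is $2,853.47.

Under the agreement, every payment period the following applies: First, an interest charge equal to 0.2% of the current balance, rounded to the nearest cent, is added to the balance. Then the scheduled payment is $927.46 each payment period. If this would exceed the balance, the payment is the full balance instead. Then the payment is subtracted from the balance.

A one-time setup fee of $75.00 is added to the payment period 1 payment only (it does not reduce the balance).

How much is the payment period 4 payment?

Payment period 1: opening $2,853.47; interest $5.71 → $2,859.18; payment $927.46 (+ $75.00 fee); balance $1,931.72
Payment period 2: opening $1,931.72; interest $3.86 → $1,935.58; payment $927.46; balance $1,008.12
Payment period 3: opening $1,008.12; interest $2.02 → $1,010.14; payment $927.46; balance $82.68
Payment period 4: opening $82.68; interest $0.17 → $82.85; payment $82.85; balance $0.00

$82.85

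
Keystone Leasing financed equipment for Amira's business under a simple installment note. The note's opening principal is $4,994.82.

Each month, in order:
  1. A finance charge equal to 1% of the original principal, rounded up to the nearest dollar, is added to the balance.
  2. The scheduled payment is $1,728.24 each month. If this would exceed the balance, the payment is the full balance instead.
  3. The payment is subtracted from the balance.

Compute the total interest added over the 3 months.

$150.00

Month 1: $4,994.82 +$50.00 interest = $5,044.82; pay $1,728.24 → $3,316.58
Month 2: $3,316.58 +$50.00 interest = $3,366.58; pay $1,728.24 → $1,638.34
Month 3: $1,638.34 +$50.00 interest = $1,688.34; pay $1,688.34 → $0.00
Total interest: $50.00 + $50.00 + $50.00 = $150.00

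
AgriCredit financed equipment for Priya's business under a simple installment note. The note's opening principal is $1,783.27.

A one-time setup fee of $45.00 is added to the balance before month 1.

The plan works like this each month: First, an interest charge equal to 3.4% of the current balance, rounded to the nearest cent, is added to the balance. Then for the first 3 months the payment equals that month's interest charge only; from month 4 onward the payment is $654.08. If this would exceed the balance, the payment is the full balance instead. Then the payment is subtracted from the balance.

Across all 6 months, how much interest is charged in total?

$311.91

Month 1: opening $1,828.27; interest $62.16 → $1,890.43; payment $62.16; balance $1,828.27
Month 2: opening $1,828.27; interest $62.16 → $1,890.43; payment $62.16; balance $1,828.27
Month 3: opening $1,828.27; interest $62.16 → $1,890.43; payment $62.16; balance $1,828.27
Month 4: opening $1,828.27; interest $62.16 → $1,890.43; payment $654.08; balance $1,236.35
Month 5: opening $1,236.35; interest $42.04 → $1,278.39; payment $654.08; balance $624.31
Month 6: opening $624.31; interest $21.23 → $645.54; payment $645.54; balance $0.00
Total interest: $62.16 + $62.16 + $62.16 + $62.16 + $42.04 + $21.23 = $311.91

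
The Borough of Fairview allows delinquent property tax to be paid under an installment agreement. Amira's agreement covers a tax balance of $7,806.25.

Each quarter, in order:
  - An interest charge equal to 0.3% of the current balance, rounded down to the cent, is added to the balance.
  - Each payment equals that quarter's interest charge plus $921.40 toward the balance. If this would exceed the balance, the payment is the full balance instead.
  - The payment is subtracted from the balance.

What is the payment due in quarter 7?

$928.23

Quarter 1: $7,806.25 +$23.41 interest = $7,829.66; pay $944.81 → $6,884.85
Quarter 2: $6,884.85 +$20.65 interest = $6,905.50; pay $942.05 → $5,963.45
Quarter 3: $5,963.45 +$17.89 interest = $5,981.34; pay $939.29 → $5,042.05
Quarter 4: $5,042.05 +$15.12 interest = $5,057.17; pay $936.52 → $4,120.65
Quarter 5: $4,120.65 +$12.36 interest = $4,133.01; pay $933.76 → $3,199.25
Quarter 6: $3,199.25 +$9.59 interest = $3,208.84; pay $930.99 → $2,277.85
Quarter 7: $2,277.85 +$6.83 interest = $2,284.68; pay $928.23 → $1,356.45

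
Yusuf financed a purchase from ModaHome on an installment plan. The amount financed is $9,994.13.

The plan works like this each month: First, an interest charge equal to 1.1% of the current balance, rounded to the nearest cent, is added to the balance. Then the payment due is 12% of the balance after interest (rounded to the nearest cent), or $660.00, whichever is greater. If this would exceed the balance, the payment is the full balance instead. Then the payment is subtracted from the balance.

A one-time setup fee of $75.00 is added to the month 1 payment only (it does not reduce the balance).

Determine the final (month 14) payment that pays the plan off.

# | Opening | Interest | Payment | Fee | End bal
1 | $9,994.13 | $109.94 | $1,212.49 | $75.00 | $8,891.58
2 | $8,891.58 | $97.81 | $1,078.73 | — | $7,910.66
3 | $7,910.66 | $87.02 | $959.72 | — | $7,037.96
4 | $7,037.96 | $77.42 | $853.85 | — | $6,261.53
5 | $6,261.53 | $68.88 | $759.65 | — | $5,570.76
6 | $5,570.76 | $61.28 | $675.84 | — | $4,956.20
7 | $4,956.20 | $54.52 | $660.00 | — | $4,350.72
8 | $4,350.72 | $47.86 | $660.00 | — | $3,738.58
9 | $3,738.58 | $41.12 | $660.00 | — | $3,119.70
10 | $3,119.70 | $34.32 | $660.00 | — | $2,494.02
11 | $2,494.02 | $27.43 | $660.00 | — | $1,861.45
12 | $1,861.45 | $20.48 | $660.00 | — | $1,221.93
13 | $1,221.93 | $13.44 | $660.00 | — | $575.37
14 | $575.37 | $6.33 | $581.70 | — | $0.00

$581.70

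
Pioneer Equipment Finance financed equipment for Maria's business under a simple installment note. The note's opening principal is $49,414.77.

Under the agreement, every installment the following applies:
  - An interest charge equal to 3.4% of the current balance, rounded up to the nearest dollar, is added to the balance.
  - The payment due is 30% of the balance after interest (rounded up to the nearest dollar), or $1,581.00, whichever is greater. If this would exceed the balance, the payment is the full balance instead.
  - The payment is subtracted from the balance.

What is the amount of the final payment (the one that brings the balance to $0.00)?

# | Opening | Interest | Payment | End bal
1 | $49,414.77 | $1,681.00 | $15,329.00 | $35,766.77
2 | $35,766.77 | $1,217.00 | $11,096.00 | $25,887.77
3 | $25,887.77 | $881.00 | $8,031.00 | $18,737.77
4 | $18,737.77 | $638.00 | $5,813.00 | $13,562.77
5 | $13,562.77 | $462.00 | $4,208.00 | $9,816.77
6 | $9,816.77 | $334.00 | $3,046.00 | $7,104.77
7 | $7,104.77 | $242.00 | $2,205.00 | $5,141.77
8 | $5,141.77 | $175.00 | $1,596.00 | $3,720.77
9 | $3,720.77 | $127.00 | $1,581.00 | $2,266.77
10 | $2,266.77 | $78.00 | $1,581.00 | $763.77
11 | $763.77 | $26.00 | $789.77 | $0.00

$789.77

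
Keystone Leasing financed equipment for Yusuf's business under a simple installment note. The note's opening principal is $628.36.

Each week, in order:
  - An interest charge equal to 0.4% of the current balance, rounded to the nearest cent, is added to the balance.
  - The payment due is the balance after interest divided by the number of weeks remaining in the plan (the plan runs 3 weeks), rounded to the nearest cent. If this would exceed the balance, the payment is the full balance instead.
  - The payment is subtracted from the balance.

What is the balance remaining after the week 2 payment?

$211.13

Week 1: $628.36 +$2.51 interest = $630.87; pay $210.29 → $420.58
Week 2: $420.58 +$1.68 interest = $422.26; pay $211.13 → $211.13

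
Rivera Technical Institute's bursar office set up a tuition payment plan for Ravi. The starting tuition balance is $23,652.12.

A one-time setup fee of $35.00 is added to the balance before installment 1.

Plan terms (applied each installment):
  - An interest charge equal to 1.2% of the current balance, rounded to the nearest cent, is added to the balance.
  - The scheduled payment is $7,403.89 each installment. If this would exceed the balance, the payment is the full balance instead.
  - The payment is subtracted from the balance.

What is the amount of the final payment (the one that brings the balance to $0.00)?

Installment 1: opening $23,687.12; interest $284.25 → $23,971.37; payment $7,403.89; balance $16,567.48
Installment 2: opening $16,567.48; interest $198.81 → $16,766.29; payment $7,403.89; balance $9,362.40
Installment 3: opening $9,362.40; interest $112.35 → $9,474.75; payment $7,403.89; balance $2,070.86
Installment 4: opening $2,070.86; interest $24.85 → $2,095.71; payment $2,095.71; balance $0.00

$2,095.71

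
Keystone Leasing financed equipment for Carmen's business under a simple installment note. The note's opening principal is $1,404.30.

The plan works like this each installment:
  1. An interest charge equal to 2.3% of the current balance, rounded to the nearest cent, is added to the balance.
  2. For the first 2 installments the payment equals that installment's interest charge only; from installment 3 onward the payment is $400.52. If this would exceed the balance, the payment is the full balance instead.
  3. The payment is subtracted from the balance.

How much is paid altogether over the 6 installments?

$1,546.50

# | Opening | Interest | Payment | End bal
1 | $1,404.30 | $32.30 | $32.30 | $1,404.30
2 | $1,404.30 | $32.30 | $32.30 | $1,404.30
3 | $1,404.30 | $32.30 | $400.52 | $1,036.08
4 | $1,036.08 | $23.83 | $400.52 | $659.39
5 | $659.39 | $15.17 | $400.52 | $274.04
6 | $274.04 | $6.30 | $280.34 | $0.00
Total paid: $1,546.50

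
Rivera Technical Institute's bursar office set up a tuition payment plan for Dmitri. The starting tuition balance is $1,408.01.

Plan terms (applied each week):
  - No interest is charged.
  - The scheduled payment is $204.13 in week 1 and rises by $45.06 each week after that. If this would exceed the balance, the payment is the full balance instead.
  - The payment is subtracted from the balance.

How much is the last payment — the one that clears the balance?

Week 1: opening $1,408.01; payment $204.13; balance $1,203.88
Week 2: opening $1,203.88; payment $249.19; balance $954.69
Week 3: opening $954.69; payment $294.25; balance $660.44
Week 4: opening $660.44; payment $339.31; balance $321.13
Week 5: opening $321.13; payment $321.13; balance $0.00

$321.13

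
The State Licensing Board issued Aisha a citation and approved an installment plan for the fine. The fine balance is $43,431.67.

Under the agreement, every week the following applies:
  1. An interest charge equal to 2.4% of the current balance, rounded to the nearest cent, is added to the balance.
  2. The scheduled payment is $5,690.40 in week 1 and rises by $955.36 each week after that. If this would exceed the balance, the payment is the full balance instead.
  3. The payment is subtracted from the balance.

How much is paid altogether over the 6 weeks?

$47,491.12

# | Opening | Interest | Payment | End bal
1 | $43,431.67 | $1,042.36 | $5,690.40 | $38,783.63
2 | $38,783.63 | $930.81 | $6,645.76 | $33,068.68
3 | $33,068.68 | $793.65 | $7,601.12 | $26,261.21
4 | $26,261.21 | $630.27 | $8,556.48 | $18,335.00
5 | $18,335.00 | $440.04 | $9,511.84 | $9,263.20
6 | $9,263.20 | $222.32 | $9,485.52 | $0.00
Total paid: $47,491.12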